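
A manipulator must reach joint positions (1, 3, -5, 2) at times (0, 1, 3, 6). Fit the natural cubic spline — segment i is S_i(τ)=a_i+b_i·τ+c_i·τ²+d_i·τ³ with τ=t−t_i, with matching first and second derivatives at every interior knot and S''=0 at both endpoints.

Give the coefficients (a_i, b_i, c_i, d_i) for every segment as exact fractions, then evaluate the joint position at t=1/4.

Δ: Δ0=2, Δ1=-4, Δ2=7/3
row 1: diag=6, rhs=-36; c'=1/3, d'=-6
row 2: denom=10−2·1/3=28/3; d'=(38−2·-6)/(28/3)=75/14
back: M2=75/14
back: M1=-6−1/3·75/14=-109/14
M: M0=0, M1=-109/14, M2=75/14, M3=0
seg 0: a=1, c=M0/2=0, d=(M1−M0)/(6·1)=-109/84, b=Δ0−h0·(2M0+M1)/6=277/84
seg 1: a=3, c=M1/2=-109/28, d=(M2−M1)/(6·2)=23/21, b=Δ1−h1·(2M1+M2)/6=-25/42
seg 2: a=-5, c=M2/2=75/28, d=(M3−M2)/(6·3)=-25/84, b=Δ2−h2·(2M2+M3)/6=-127/42
t_q=1/4 → seg 0, τ=1/4; S=1+277/84·τ+0·τ²+-109/84·τ³=3233/1792

  seg 0: a=1 b=277/84 c=0 d=-109/84
  seg 1: a=3 b=-25/42 c=-109/28 d=23/21
  seg 2: a=-5 b=-127/42 c=75/28 d=-25/84
S(1/4) = 3233/1792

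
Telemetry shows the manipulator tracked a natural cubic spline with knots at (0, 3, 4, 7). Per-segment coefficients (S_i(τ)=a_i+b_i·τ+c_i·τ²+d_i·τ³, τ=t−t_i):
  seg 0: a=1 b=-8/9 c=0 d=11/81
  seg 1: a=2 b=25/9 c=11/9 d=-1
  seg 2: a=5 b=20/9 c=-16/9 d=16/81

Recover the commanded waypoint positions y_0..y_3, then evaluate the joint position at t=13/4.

y_0 = S_0(0) = a_0 = 1
y_1 = S_1(0) = a_1 = 2
y_2 = S_2(0) = a_2 = 5
y_3 = S_2(3) = 1
t_q=13/4 is in segment 1 (τ=1/4); S_1(τ)=529/192

y_0=1 y_1=2 y_2=5 y_3=1
S(13/4) = 529/192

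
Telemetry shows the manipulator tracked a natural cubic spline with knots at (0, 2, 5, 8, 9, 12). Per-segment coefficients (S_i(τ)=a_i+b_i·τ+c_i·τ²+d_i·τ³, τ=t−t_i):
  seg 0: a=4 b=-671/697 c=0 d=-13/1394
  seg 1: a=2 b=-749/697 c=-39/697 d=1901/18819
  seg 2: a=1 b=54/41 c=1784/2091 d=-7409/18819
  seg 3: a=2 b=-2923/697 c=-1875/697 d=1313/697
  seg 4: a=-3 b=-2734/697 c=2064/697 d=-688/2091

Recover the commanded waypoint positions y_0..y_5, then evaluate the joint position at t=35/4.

y_0 = S_0(0) = a_0 = 4
y_1 = S_1(0) = a_1 = 2
y_2 = S_2(0) = a_2 = 1
y_3 = S_3(0) = a_3 = 2
y_4 = S_4(0) = a_4 = -3
y_5 = S_4(3) = 3
t_q=35/4 is in segment 3 (τ=3/4); S_3(τ)=-83137/44608

y_0=4 y_1=2 y_2=1 y_3=2 y_4=-3 y_5=3
S(35/4) = -83137/44608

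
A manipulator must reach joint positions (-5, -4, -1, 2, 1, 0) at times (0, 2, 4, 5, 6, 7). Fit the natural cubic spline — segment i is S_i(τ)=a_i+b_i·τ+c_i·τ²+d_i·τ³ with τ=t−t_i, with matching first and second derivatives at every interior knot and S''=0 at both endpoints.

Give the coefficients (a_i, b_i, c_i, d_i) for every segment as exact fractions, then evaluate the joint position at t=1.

Δ: Δ0=1/2, Δ1=3/2, Δ2=3, Δ3=-1, Δ4=-1
row 1: diag=8, rhs=6; c'=1/4, d'=3/4
row 2: denom=6−2·1/4=11/2; d'=(9−2·3/4)/(11/2)=15/11
row 3: denom=4−1·2/11=42/11; d'=(-24−1·15/11)/(42/11)=-93/14
row 4: denom=4−1·11/42=157/42; d'=(0−1·-93/14)/(157/42)=279/157
back: M4=279/157
back: M3=-93/14−11/42·279/157=-1116/157
back: M2=15/11−2/11·-1116/157=417/157
back: M1=3/4−1/4·417/157=27/314
M: M0=0, M1=27/314, M2=417/157, M3=-1116/157, M4=279/157, M5=0
seg 0: a=-5, c=M0/2=0, d=(M1−M0)/(6·2)=9/1256, b=Δ0−h0·(2M0+M1)/6=74/157
seg 1: a=-4, c=M1/2=27/628, d=(M2−M1)/(6·2)=269/1256, b=Δ1−h1·(2M1+M2)/6=175/314
seg 2: a=-1, c=M2/2=417/314, d=(M3−M2)/(6·1)=-511/314, b=Δ2−h2·(2M2+M3)/6=518/157
seg 3: a=2, c=M3/2=-558/157, d=(M4−M3)/(6·1)=465/314, b=Δ3−h3·(2M3+M4)/6=337/314
seg 4: a=1, c=M4/2=279/314, d=(M5−M4)/(6·1)=-93/314, b=Δ4−h4·(2M4+M5)/6=-250/157
t_q=1 → seg 0, τ=1; S=-5+74/157·τ+0·τ²+9/1256·τ³=-5679/1256

  seg 0: a=-5 b=74/157 c=0 d=9/1256
  seg 1: a=-4 b=175/314 c=27/628 d=269/1256
  seg 2: a=-1 b=518/157 c=417/314 d=-511/314
  seg 3: a=2 b=337/314 c=-558/157 d=465/314
  seg 4: a=1 b=-250/157 c=279/314 d=-93/314
S(1) = -5679/1256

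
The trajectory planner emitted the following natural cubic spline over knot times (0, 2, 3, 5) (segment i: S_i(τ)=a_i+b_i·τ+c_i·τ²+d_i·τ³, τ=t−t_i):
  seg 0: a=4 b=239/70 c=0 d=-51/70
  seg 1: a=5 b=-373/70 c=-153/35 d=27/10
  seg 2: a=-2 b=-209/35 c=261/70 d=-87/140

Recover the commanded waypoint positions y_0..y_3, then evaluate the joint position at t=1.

y_0=4 y_1=5 y_2=-2 y_3=-4
S(1) = 234/35

y_0 = S_0(0) = a_0 = 4
y_1 = S_1(0) = a_1 = 5
y_2 = S_2(0) = a_2 = -2
y_3 = S_2(2) = -4
t_q=1 is in segment 0 (τ=1); S_0(τ)=234/35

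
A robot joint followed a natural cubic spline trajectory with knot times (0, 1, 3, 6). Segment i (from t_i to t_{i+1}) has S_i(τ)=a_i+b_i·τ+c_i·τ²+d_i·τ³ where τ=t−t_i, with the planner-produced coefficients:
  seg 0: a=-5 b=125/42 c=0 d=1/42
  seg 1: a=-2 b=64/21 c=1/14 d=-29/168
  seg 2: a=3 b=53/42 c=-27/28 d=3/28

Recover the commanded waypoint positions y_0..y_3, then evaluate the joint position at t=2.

y_0=-5 y_1=-2 y_2=3 y_3=1
S(2) = 53/56

y_0 = S_0(0) = a_0 = -5
y_1 = S_1(0) = a_1 = -2
y_2 = S_2(0) = a_2 = 3
y_3 = S_2(3) = 1
t_q=2 is in segment 1 (τ=1); S_1(τ)=53/56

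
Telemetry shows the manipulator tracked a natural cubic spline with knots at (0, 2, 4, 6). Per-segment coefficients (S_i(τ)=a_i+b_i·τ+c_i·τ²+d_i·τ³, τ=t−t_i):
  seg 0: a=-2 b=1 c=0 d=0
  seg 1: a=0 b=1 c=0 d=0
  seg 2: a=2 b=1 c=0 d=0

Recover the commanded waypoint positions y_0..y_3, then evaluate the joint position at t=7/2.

y_0=-2 y_1=0 y_2=2 y_3=4
S(7/2) = 3/2

y_0 = S_0(0) = a_0 = -2
y_1 = S_1(0) = a_1 = 0
y_2 = S_2(0) = a_2 = 2
y_3 = S_2(2) = 4
t_q=7/2 is in segment 1 (τ=3/2); S_1(τ)=3/2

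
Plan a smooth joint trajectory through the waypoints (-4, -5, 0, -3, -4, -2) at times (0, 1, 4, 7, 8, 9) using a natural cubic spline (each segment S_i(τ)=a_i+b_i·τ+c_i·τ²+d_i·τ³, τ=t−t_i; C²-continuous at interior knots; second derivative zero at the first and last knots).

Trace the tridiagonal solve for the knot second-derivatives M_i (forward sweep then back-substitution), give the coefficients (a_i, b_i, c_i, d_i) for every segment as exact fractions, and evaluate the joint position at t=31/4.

Δ: Δ0=-1, Δ1=5/3, Δ2=-1, Δ3=-1, Δ4=2
row 1: diag=8, rhs=16; c'=3/8, d'=2
row 2: denom=12−3·3/8=87/8; d'=(-16−3·2)/(87/8)=-176/87
row 3: denom=8−3·8/29=208/29; d'=(0−3·-176/87)/(208/29)=11/13
row 4: denom=4−1·29/208=803/208; d'=(18−1·11/13)/(803/208)=3568/803
back: M4=3568/803
back: M3=11/13−29/208·3568/803=182/803
back: M2=-176/87−8/29·182/803=-5024/2409
back: M1=2−3/8·-5024/2409=2234/803
M: M0=0, M1=2234/803, M2=-5024/2409, M3=182/803, M4=3568/803, M5=0
seg 0: a=-4, c=M0/2=0, d=(M1−M0)/(6·1)=1117/2409, b=Δ0−h0·(2M0+M1)/6=-3526/2409
seg 1: a=-5, c=M1/2=1117/803, d=(M2−M1)/(6·3)=-533/1971, b=Δ1−h1·(2M1+M2)/6=-175/2409
seg 2: a=0, c=M2/2=-2512/2409, d=(M3−M2)/(6·3)=2785/21681, b=Δ2−h2·(2M2+M3)/6=2342/2409
seg 3: a=-3, c=M3/2=91/803, d=(M4−M3)/(6·1)=1693/2409, b=Δ3−h3·(2M3+M4)/6=-4375/2409
seg 4: a=-4, c=M4/2=1784/803, d=(M5−M4)/(6·1)=-1784/2409, b=Δ4−h4·(2M4+M5)/6=1250/2409
t_q=31/4 → seg 3, τ=3/4; S=-3+-4375/2409·τ+91/803·τ²+1693/2409·τ³=-205663/51392

  seg 0: a=-4 b=-3526/2409 c=0 d=1117/2409
  seg 1: a=-5 b=-175/2409 c=1117/803 d=-533/1971
  seg 2: a=0 b=2342/2409 c=-2512/2409 d=2785/21681
  seg 3: a=-3 b=-4375/2409 c=91/803 d=1693/2409
  seg 4: a=-4 b=1250/2409 c=1784/803 d=-1784/2409
S(31/4) = -205663/51392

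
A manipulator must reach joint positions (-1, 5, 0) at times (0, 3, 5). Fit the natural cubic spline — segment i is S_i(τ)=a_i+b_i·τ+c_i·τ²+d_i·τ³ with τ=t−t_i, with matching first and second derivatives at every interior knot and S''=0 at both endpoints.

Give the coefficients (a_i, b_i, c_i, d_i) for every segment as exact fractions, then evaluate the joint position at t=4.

  seg 0: a=-1 b=67/20 c=0 d=-3/20
  seg 1: a=5 b=-7/10 c=-27/20 d=9/40
S(4) = 127/40

Δ: Δ0=2, Δ1=-5/2
row 1: diag=10, rhs=-27; c'=1/5, d'=-27/10
back: M1=-27/10
M: M0=0, M1=-27/10, M2=0
seg 0: a=-1, c=M0/2=0, d=(M1−M0)/(6·3)=-3/20, b=Δ0−h0·(2M0+M1)/6=67/20
seg 1: a=5, c=M1/2=-27/20, d=(M2−M1)/(6·2)=9/40, b=Δ1−h1·(2M1+M2)/6=-7/10
t_q=4 → seg 1, τ=1; S=5+-7/10·τ+-27/20·τ²+9/40·τ³=127/40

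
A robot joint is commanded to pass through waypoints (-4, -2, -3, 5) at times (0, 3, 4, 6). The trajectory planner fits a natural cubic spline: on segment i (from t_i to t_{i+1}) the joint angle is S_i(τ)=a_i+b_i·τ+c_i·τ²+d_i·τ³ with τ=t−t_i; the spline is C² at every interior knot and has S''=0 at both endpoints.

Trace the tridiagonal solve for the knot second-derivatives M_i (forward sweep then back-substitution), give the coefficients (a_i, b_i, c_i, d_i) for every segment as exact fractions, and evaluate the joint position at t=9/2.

  seg 0: a=-4 b=229/141 c=0 d=-5/47
  seg 1: a=-2 b=-176/141 c=-45/47 d=170/141
  seg 2: a=-3 b=64/141 c=125/47 d=-125/282
S(9/2) = -1627/752

Δ: Δ0=2/3, Δ1=-1, Δ2=4
row 1: diag=8, rhs=-10; c'=1/8, d'=-5/4
row 2: denom=6−1·1/8=47/8; d'=(30−1·-5/4)/(47/8)=250/47
back: M2=250/47
back: M1=-5/4−1/8·250/47=-90/47
M: M0=0, M1=-90/47, M2=250/47, M3=0
seg 0: a=-4, c=M0/2=0, d=(M1−M0)/(6·3)=-5/47, b=Δ0−h0·(2M0+M1)/6=229/141
seg 1: a=-2, c=M1/2=-45/47, d=(M2−M1)/(6·1)=170/141, b=Δ1−h1·(2M1+M2)/6=-176/141
seg 2: a=-3, c=M2/2=125/47, d=(M3−M2)/(6·2)=-125/282, b=Δ2−h2·(2M2+M3)/6=64/141
t_q=9/2 → seg 2, τ=1/2; S=-3+64/141·τ+125/47·τ²+-125/282·τ³=-1627/752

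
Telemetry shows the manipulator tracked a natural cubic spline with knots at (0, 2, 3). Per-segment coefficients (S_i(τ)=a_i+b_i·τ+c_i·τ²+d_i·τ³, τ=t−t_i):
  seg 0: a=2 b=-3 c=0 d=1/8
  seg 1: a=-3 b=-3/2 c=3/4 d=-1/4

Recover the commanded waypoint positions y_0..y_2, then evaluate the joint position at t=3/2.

y_0 = S_0(0) = a_0 = 2
y_1 = S_1(0) = a_1 = -3
y_2 = S_1(1) = -4
t_q=3/2 is in segment 0 (τ=3/2); S_0(τ)=-133/64

y_0=2 y_1=-3 y_2=-4
S(3/2) = -133/64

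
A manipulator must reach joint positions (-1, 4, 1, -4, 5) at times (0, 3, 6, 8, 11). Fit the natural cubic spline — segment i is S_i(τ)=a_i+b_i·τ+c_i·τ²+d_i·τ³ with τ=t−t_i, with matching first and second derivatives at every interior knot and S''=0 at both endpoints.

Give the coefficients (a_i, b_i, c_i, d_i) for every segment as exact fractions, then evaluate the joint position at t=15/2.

  seg 0: a=-1 b=128/59 c=0 d=-89/1593
  seg 1: a=4 b=39/59 c=-89/177 d=-1/59
  seg 2: a=1 b=-166/59 c=-116/177 d=575/1416
  seg 3: a=-4 b=-199/354 c=1261/708 d=-1261/6372
S(15/2) = -12553/3776

Δ: Δ0=5/3, Δ1=-1, Δ2=-5/2, Δ3=3
row 1: diag=12, rhs=-16; c'=1/4, d'=-4/3
row 2: denom=10−3·1/4=37/4; d'=(-9−3·-4/3)/(37/4)=-20/37
row 3: denom=10−2·8/37=354/37; d'=(33−2·-20/37)/(354/37)=1261/354
back: M3=1261/354
back: M2=-20/37−8/37·1261/354=-232/177
back: M1=-4/3−1/4·-232/177=-178/177
M: M0=0, M1=-178/177, M2=-232/177, M3=1261/354, M4=0
seg 0: a=-1, c=M0/2=0, d=(M1−M0)/(6·3)=-89/1593, b=Δ0−h0·(2M0+M1)/6=128/59
seg 1: a=4, c=M1/2=-89/177, d=(M2−M1)/(6·3)=-1/59, b=Δ1−h1·(2M1+M2)/6=39/59
seg 2: a=1, c=M2/2=-116/177, d=(M3−M2)/(6·2)=575/1416, b=Δ2−h2·(2M2+M3)/6=-166/59
seg 3: a=-4, c=M3/2=1261/708, d=(M4−M3)/(6·3)=-1261/6372, b=Δ3−h3·(2M3+M4)/6=-199/354
t_q=15/2 → seg 2, τ=3/2; S=1+-166/59·τ+-116/177·τ²+575/1416·τ³=-12553/3776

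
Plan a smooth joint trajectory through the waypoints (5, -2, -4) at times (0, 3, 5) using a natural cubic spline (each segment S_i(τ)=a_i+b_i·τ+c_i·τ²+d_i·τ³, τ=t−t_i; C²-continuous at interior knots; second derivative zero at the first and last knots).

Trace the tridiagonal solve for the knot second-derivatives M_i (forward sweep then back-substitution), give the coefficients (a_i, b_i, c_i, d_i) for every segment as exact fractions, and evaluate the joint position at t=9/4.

Δ: Δ0=-7/3, Δ1=-1
row 1: diag=10, rhs=8; c'=1/5, d'=4/5
back: M1=4/5
M: M0=0, M1=4/5, M2=0
seg 0: a=5, c=M0/2=0, d=(M1−M0)/(6·3)=2/45, b=Δ0−h0·(2M0+M1)/6=-41/15
seg 1: a=-2, c=M1/2=2/5, d=(M2−M1)/(6·2)=-1/15, b=Δ1−h1·(2M1+M2)/6=-23/15
t_q=9/4 → seg 0, τ=9/4; S=5+-41/15·τ+0·τ²+2/45·τ³=-103/160

  seg 0: a=5 b=-41/15 c=0 d=2/45
  seg 1: a=-2 b=-23/15 c=2/5 d=-1/15
S(9/4) = -103/160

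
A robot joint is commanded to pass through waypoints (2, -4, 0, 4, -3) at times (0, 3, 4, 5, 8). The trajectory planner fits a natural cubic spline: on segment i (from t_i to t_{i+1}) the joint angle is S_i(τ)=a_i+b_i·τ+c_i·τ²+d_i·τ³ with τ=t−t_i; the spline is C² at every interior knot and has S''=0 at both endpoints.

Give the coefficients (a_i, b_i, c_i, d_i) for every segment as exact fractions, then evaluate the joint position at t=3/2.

  seg 0: a=2 b=-1019/240 c=0 d=539/2160
  seg 1: a=-4 b=299/120 c=539/240 d=-59/80
  seg 2: a=0 b=229/48 c=1/30 d=-193/240
  seg 3: a=4 b=97/40 c=-571/240 d=571/2160
S(3/2) = -2257/640

Δ: Δ0=-2, Δ1=4, Δ2=4, Δ3=-7/3
row 1: diag=8, rhs=36; c'=1/8, d'=9/2
row 2: denom=4−1·1/8=31/8; d'=(0−1·9/2)/(31/8)=-36/31
row 3: denom=8−1·8/31=240/31; d'=(-38−1·-36/31)/(240/31)=-571/120
back: M3=-571/120
back: M2=-36/31−8/31·-571/120=1/15
back: M1=9/2−1/8·1/15=539/120
M: M0=0, M1=539/120, M2=1/15, M3=-571/120, M4=0
seg 0: a=2, c=M0/2=0, d=(M1−M0)/(6·3)=539/2160, b=Δ0−h0·(2M0+M1)/6=-1019/240
seg 1: a=-4, c=M1/2=539/240, d=(M2−M1)/(6·1)=-59/80, b=Δ1−h1·(2M1+M2)/6=299/120
seg 2: a=0, c=M2/2=1/30, d=(M3−M2)/(6·1)=-193/240, b=Δ2−h2·(2M2+M3)/6=229/48
seg 3: a=4, c=M3/2=-571/240, d=(M4−M3)/(6·3)=571/2160, b=Δ3−h3·(2M3+M4)/6=97/40
t_q=3/2 → seg 0, τ=3/2; S=2+-1019/240·τ+0·τ²+539/2160·τ³=-2257/640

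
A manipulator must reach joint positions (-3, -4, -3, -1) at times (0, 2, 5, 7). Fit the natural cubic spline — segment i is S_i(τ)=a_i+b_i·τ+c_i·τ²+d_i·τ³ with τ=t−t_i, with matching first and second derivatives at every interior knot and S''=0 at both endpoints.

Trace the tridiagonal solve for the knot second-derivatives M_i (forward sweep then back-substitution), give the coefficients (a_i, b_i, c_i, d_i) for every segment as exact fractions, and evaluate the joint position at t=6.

  seg 0: a=-3 b=-349/546 c=0 d=19/546
  seg 1: a=-4 b=-121/546 c=19/91 d=-1/126
  seg 2: a=-3 b=223/273 c=25/182 d=-25/1092
S(6) = -753/364

Δ: Δ0=-1/2, Δ1=1/3, Δ2=1
row 1: diag=10, rhs=5; c'=3/10, d'=1/2
row 2: denom=10−3·3/10=91/10; d'=(4−3·1/2)/(91/10)=25/91
back: M2=25/91
back: M1=1/2−3/10·25/91=38/91
M: M0=0, M1=38/91, M2=25/91, M3=0
seg 0: a=-3, c=M0/2=0, d=(M1−M0)/(6·2)=19/546, b=Δ0−h0·(2M0+M1)/6=-349/546
seg 1: a=-4, c=M1/2=19/91, d=(M2−M1)/(6·3)=-1/126, b=Δ1−h1·(2M1+M2)/6=-121/546
seg 2: a=-3, c=M2/2=25/182, d=(M3−M2)/(6·2)=-25/1092, b=Δ2−h2·(2M2+M3)/6=223/273
t_q=6 → seg 2, τ=1; S=-3+223/273·τ+25/182·τ²+-25/1092·τ³=-753/364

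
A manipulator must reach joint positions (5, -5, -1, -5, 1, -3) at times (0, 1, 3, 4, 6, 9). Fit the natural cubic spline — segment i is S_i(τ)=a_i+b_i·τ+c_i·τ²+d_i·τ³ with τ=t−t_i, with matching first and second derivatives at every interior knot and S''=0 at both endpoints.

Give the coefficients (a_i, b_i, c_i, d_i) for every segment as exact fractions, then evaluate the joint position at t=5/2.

Δ: Δ0=-10, Δ1=2, Δ2=-4, Δ3=3, Δ4=-4/3
row 1: diag=6, rhs=72; c'=1/3, d'=12
row 2: denom=6−2·1/3=16/3; d'=(-36−2·12)/(16/3)=-45/4
row 3: denom=6−1·3/16=93/16; d'=(42−1·-45/4)/(93/16)=284/31
row 4: denom=10−2·32/93=866/93; d'=(-26−2·284/31)/(866/93)=-2061/433
back: M4=-2061/433
back: M3=284/31−32/93·-2061/433=4676/433
back: M2=-45/4−3/16·4676/433=-5748/433
back: M1=12−1/3·-5748/433=7112/433
M: M0=0, M1=7112/433, M2=-5748/433, M3=4676/433, M4=-2061/433, M5=0
seg 0: a=5, c=M0/2=0, d=(M1−M0)/(6·1)=3556/1299, b=Δ0−h0·(2M0+M1)/6=-16546/1299
seg 1: a=-5, c=M1/2=3556/433, d=(M2−M1)/(6·2)=-3215/1299, b=Δ1−h1·(2M1+M2)/6=-5878/1299
seg 2: a=-1, c=M2/2=-2874/433, d=(M3−M2)/(6·1)=5212/1299, b=Δ2−h2·(2M2+M3)/6=-1786/1299
seg 3: a=-5, c=M3/2=2338/433, d=(M4−M3)/(6·2)=-6737/5196, b=Δ3−h3·(2M3+M4)/6=-3394/1299
seg 4: a=1, c=M4/2=-2061/866, d=(M5−M4)/(6·3)=229/866, b=Δ4−h4·(2M4+M5)/6=4451/1299
t_q=5/2 → seg 1, τ=3/2; S=-5+-5878/1299·τ+3556/433·τ²+-3215/1299·τ³=-5759/3464

  seg 0: a=5 b=-16546/1299 c=0 d=3556/1299
  seg 1: a=-5 b=-5878/1299 c=3556/433 d=-3215/1299
  seg 2: a=-1 b=-1786/1299 c=-2874/433 d=5212/1299
  seg 3: a=-5 b=-3394/1299 c=2338/433 d=-6737/5196
  seg 4: a=1 b=4451/1299 c=-2061/866 d=229/866
S(5/2) = -5759/3464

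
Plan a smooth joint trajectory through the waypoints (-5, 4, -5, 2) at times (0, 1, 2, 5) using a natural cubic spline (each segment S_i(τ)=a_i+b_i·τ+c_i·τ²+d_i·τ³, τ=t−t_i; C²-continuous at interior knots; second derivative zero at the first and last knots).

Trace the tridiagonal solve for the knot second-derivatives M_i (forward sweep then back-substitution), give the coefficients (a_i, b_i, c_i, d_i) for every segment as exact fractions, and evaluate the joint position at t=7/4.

  seg 0: a=-5 b=1303/93 c=0 d=-466/93
  seg 1: a=4 b=-95/93 c=-466/31 d=656/93
  seg 2: a=-5 b=-923/93 c=190/31 d=-190/279
S(7/4) = -557/248

Δ: Δ0=9, Δ1=-9, Δ2=7/3
row 1: diag=4, rhs=-108; c'=1/4, d'=-27
row 2: denom=8−1·1/4=31/4; d'=(68−1·-27)/(31/4)=380/31
back: M2=380/31
back: M1=-27−1/4·380/31=-932/31
M: M0=0, M1=-932/31, M2=380/31, M3=0
seg 0: a=-5, c=M0/2=0, d=(M1−M0)/(6·1)=-466/93, b=Δ0−h0·(2M0+M1)/6=1303/93
seg 1: a=4, c=M1/2=-466/31, d=(M2−M1)/(6·1)=656/93, b=Δ1−h1·(2M1+M2)/6=-95/93
seg 2: a=-5, c=M2/2=190/31, d=(M3−M2)/(6·3)=-190/279, b=Δ2−h2·(2M2+M3)/6=-923/93
t_q=7/4 → seg 1, τ=3/4; S=4+-95/93·τ+-466/31·τ²+656/93·τ³=-557/248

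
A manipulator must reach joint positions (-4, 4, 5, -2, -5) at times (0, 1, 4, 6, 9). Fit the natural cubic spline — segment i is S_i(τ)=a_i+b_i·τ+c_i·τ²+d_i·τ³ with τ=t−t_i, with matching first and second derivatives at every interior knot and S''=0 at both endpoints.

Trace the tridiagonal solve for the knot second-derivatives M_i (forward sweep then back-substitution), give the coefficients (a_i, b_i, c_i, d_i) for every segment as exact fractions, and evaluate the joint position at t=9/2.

Δ: Δ0=8, Δ1=1/3, Δ2=-7/2, Δ3=-1
row 1: diag=8, rhs=-46; c'=3/8, d'=-23/4
row 2: denom=10−3·3/8=71/8; d'=(-23−3·-23/4)/(71/8)=-46/71
row 3: denom=10−2·16/71=678/71; d'=(15−2·-46/71)/(678/71)=1157/678
back: M3=1157/678
back: M2=-46/71−16/71·1157/678=-350/339
back: M1=-23/4−3/8·-350/339=-606/113
M: M0=0, M1=-606/113, M2=-350/339, M3=1157/678, M4=0
seg 0: a=-4, c=M0/2=0, d=(M1−M0)/(6·1)=-101/113, b=Δ0−h0·(2M0+M1)/6=1005/113
seg 1: a=4, c=M1/2=-303/113, d=(M2−M1)/(6·3)=734/3051, b=Δ1−h1·(2M1+M2)/6=702/113
seg 2: a=5, c=M2/2=-175/339, d=(M3−M2)/(6·2)=619/2712, b=Δ2−h2·(2M2+M3)/6=-382/113
seg 3: a=-2, c=M3/2=1157/1356, d=(M4−M3)/(6·3)=-1157/12204, b=Δ3−h3·(2M3+M4)/6=-1835/678
t_q=9/2 → seg 2, τ=1/2; S=5+-382/113·τ+-175/339·τ²+619/2712·τ³=23209/7232

  seg 0: a=-4 b=1005/113 c=0 d=-101/113
  seg 1: a=4 b=702/113 c=-303/113 d=734/3051
  seg 2: a=5 b=-382/113 c=-175/339 d=619/2712
  seg 3: a=-2 b=-1835/678 c=1157/1356 d=-1157/12204
S(9/2) = 23209/7232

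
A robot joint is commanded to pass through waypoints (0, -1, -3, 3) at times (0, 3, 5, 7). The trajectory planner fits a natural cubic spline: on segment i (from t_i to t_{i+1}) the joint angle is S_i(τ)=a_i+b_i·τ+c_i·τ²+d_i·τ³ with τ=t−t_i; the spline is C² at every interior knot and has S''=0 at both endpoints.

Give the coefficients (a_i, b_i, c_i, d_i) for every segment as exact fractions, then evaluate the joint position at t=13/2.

  seg 0: a=0 b=11/57 c=0 d=-10/171
  seg 1: a=-1 b=-79/57 c=-10/19 d=41/114
  seg 2: a=-3 b=47/57 c=31/19 d=-31/114
S(13/2) = 301/304

Δ: Δ0=-1/3, Δ1=-1, Δ2=3
row 1: diag=10, rhs=-4; c'=1/5, d'=-2/5
row 2: denom=8−2·1/5=38/5; d'=(24−2·-2/5)/(38/5)=62/19
back: M2=62/19
back: M1=-2/5−1/5·62/19=-20/19
M: M0=0, M1=-20/19, M2=62/19, M3=0
seg 0: a=0, c=M0/2=0, d=(M1−M0)/(6·3)=-10/171, b=Δ0−h0·(2M0+M1)/6=11/57
seg 1: a=-1, c=M1/2=-10/19, d=(M2−M1)/(6·2)=41/114, b=Δ1−h1·(2M1+M2)/6=-79/57
seg 2: a=-3, c=M2/2=31/19, d=(M3−M2)/(6·2)=-31/114, b=Δ2−h2·(2M2+M3)/6=47/57
t_q=13/2 → seg 2, τ=3/2; S=-3+47/57·τ+31/19·τ²+-31/114·τ³=301/304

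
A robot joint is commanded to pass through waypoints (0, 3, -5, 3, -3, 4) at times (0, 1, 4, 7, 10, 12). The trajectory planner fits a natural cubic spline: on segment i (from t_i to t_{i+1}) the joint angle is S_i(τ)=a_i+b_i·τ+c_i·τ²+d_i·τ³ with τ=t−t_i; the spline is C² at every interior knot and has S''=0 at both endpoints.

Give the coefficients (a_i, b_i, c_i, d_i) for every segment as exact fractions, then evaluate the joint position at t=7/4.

  seg 0: a=0 b=2681/662 c=0 d=-695/662
  seg 1: a=3 b=298/331 c=-2085/662 d=11681/17874
  seg 2: a=-5 b=-233/662 c=2713/993 d=-10283/17874
  seg 3: a=3 b=168/331 c=-1619/662 d=3197/5958
  seg 4: a=-3 b=213/662 c=789/331 d=-263/662
S(7/4) = 92333/42368

Δ: Δ0=3, Δ1=-8/3, Δ2=8/3, Δ3=-2, Δ4=7/2
row 1: diag=8, rhs=-34; c'=3/8, d'=-17/4
row 2: denom=12−3·3/8=87/8; d'=(32−3·-17/4)/(87/8)=358/87
row 3: denom=12−3·8/29=324/29; d'=(-28−3·358/87)/(324/29)=-65/18
row 4: denom=10−3·29/108=331/36; d'=(33−3·-65/18)/(331/36)=1578/331
back: M4=1578/331
back: M3=-65/18−29/108·1578/331=-1619/331
back: M2=358/87−8/29·-1619/331=5426/993
back: M1=-17/4−3/8·5426/993=-2085/331
M: M0=0, M1=-2085/331, M2=5426/993, M3=-1619/331, M4=1578/331, M5=0
seg 0: a=0, c=M0/2=0, d=(M1−M0)/(6·1)=-695/662, b=Δ0−h0·(2M0+M1)/6=2681/662
seg 1: a=3, c=M1/2=-2085/662, d=(M2−M1)/(6·3)=11681/17874, b=Δ1−h1·(2M1+M2)/6=298/331
seg 2: a=-5, c=M2/2=2713/993, d=(M3−M2)/(6·3)=-10283/17874, b=Δ2−h2·(2M2+M3)/6=-233/662
seg 3: a=3, c=M3/2=-1619/662, d=(M4−M3)/(6·3)=3197/5958, b=Δ3−h3·(2M3+M4)/6=168/331
seg 4: a=-3, c=M4/2=789/331, d=(M5−M4)/(6·2)=-263/662, b=Δ4−h4·(2M4+M5)/6=213/662
t_q=7/4 → seg 1, τ=3/4; S=3+298/331·τ+-2085/662·τ²+11681/17874·τ³=92333/42368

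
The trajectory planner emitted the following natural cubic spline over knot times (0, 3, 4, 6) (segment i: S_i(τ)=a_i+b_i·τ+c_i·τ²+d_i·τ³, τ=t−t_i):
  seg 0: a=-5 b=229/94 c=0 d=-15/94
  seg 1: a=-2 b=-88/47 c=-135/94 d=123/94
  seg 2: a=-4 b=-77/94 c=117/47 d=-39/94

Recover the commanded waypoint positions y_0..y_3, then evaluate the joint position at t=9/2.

y_0=-5 y_1=-2 y_2=-4 y_3=1
S(9/2) = -2887/752

y_0 = S_0(0) = a_0 = -5
y_1 = S_1(0) = a_1 = -2
y_2 = S_2(0) = a_2 = -4
y_3 = S_2(2) = 1
t_q=9/2 is in segment 2 (τ=1/2); S_2(τ)=-2887/752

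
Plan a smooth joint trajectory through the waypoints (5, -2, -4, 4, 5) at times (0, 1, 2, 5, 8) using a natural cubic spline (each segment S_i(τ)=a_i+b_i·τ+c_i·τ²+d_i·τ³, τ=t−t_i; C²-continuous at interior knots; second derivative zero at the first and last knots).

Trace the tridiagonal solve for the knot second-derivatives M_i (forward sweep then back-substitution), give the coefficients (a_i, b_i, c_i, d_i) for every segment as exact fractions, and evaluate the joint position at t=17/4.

  seg 0: a=5 b=-227/28 c=0 d=31/28
  seg 1: a=-2 b=-67/14 c=93/28 d=-15/28
  seg 2: a=-4 b=1/4 c=12/7 d=-229/756
  seg 3: a=4 b=33/14 c=-85/84 d=85/756
S(17/4) = 3209/1792

Δ: Δ0=-7, Δ1=-2, Δ2=8/3, Δ3=1/3
row 1: diag=4, rhs=30; c'=1/4, d'=15/2
row 2: denom=8−1·1/4=31/4; d'=(28−1·15/2)/(31/4)=82/31
row 3: denom=12−3·12/31=336/31; d'=(-14−3·82/31)/(336/31)=-85/42
back: M3=-85/42
back: M2=82/31−12/31·-85/42=24/7
back: M1=15/2−1/4·24/7=93/14
M: M0=0, M1=93/14, M2=24/7, M3=-85/42, M4=0
seg 0: a=5, c=M0/2=0, d=(M1−M0)/(6·1)=31/28, b=Δ0−h0·(2M0+M1)/6=-227/28
seg 1: a=-2, c=M1/2=93/28, d=(M2−M1)/(6·1)=-15/28, b=Δ1−h1·(2M1+M2)/6=-67/14
seg 2: a=-4, c=M2/2=12/7, d=(M3−M2)/(6·3)=-229/756, b=Δ2−h2·(2M2+M3)/6=1/4
seg 3: a=4, c=M3/2=-85/84, d=(M4−M3)/(6·3)=85/756, b=Δ3−h3·(2M3+M4)/6=33/14
t_q=17/4 → seg 2, τ=9/4; S=-4+1/4·τ+12/7·τ²+-229/756·τ³=3209/1792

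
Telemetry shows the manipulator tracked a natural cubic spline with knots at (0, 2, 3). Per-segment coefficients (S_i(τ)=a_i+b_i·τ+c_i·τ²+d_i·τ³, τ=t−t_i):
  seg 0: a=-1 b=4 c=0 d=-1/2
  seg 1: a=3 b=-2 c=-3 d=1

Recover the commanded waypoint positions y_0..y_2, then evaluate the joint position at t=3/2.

y_0=-1 y_1=3 y_2=-1
S(3/2) = 53/16

y_0 = S_0(0) = a_0 = -1
y_1 = S_1(0) = a_1 = 3
y_2 = S_1(1) = -1
t_q=3/2 is in segment 0 (τ=3/2); S_0(τ)=53/16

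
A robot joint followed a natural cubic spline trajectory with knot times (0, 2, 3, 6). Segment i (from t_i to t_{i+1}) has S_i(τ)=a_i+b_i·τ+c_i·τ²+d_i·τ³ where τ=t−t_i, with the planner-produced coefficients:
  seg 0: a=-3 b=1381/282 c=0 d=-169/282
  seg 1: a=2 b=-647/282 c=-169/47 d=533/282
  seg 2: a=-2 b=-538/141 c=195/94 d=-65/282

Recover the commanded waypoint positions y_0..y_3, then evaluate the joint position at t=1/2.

y_0=-3 y_1=2 y_2=-2 y_3=-1
S(1/2) = -471/752

y_0 = S_0(0) = a_0 = -3
y_1 = S_1(0) = a_1 = 2
y_2 = S_2(0) = a_2 = -2
y_3 = S_2(3) = -1
t_q=1/2 is in segment 0 (τ=1/2); S_0(τ)=-471/752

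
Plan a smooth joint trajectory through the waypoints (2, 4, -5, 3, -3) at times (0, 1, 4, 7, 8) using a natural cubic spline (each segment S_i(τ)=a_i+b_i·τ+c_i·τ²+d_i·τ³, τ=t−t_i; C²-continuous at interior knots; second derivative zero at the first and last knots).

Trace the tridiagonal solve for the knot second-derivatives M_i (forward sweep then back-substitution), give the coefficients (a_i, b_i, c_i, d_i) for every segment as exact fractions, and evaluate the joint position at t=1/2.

Δ: Δ0=2, Δ1=-3, Δ2=8/3, Δ3=-6
row 1: diag=8, rhs=-30; c'=3/8, d'=-15/4
row 2: denom=12−3·3/8=87/8; d'=(34−3·-15/4)/(87/8)=362/87
row 3: denom=8−3·8/29=208/29; d'=(-52−3·362/87)/(208/29)=-935/104
back: M3=-935/104
back: M2=362/87−8/29·-935/104=259/39
back: M1=-15/4−3/8·259/39=-649/104
M: M0=0, M1=-649/104, M2=259/39, M3=-935/104, M4=0
seg 0: a=2, c=M0/2=0, d=(M1−M0)/(6·1)=-649/624, b=Δ0−h0·(2M0+M1)/6=1897/624
seg 1: a=4, c=M1/2=-649/208, d=(M2−M1)/(6·3)=4019/5616, b=Δ1−h1·(2M1+M2)/6=-25/312
seg 2: a=-5, c=M2/2=259/78, d=(M3−M2)/(6·3)=-4877/5616, b=Δ2−h2·(2M2+M3)/6=25/48
seg 3: a=3, c=M3/2=-935/208, d=(M4−M3)/(6·1)=935/624, b=Δ3−h3·(2M3+M4)/6=-937/312
t_q=1/2 → seg 0, τ=1/2; S=2+1897/624·τ+0·τ²+-649/624·τ³=5641/1664

  seg 0: a=2 b=1897/624 c=0 d=-649/624
  seg 1: a=4 b=-25/312 c=-649/208 d=4019/5616
  seg 2: a=-5 b=25/48 c=259/78 d=-4877/5616
  seg 3: a=3 b=-937/312 c=-935/208 d=935/624
S(1/2) = 5641/1664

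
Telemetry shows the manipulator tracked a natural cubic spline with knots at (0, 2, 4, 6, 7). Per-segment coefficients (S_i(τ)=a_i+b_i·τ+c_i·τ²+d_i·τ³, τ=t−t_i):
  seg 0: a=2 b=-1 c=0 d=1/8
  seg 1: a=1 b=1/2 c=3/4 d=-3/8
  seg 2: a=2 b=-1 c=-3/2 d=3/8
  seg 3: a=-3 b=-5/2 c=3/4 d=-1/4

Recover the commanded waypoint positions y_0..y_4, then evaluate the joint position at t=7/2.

y_0 = S_0(0) = a_0 = 2
y_1 = S_1(0) = a_1 = 1
y_2 = S_2(0) = a_2 = 2
y_3 = S_3(0) = a_3 = -3
y_4 = S_3(1) = -5
t_q=7/2 is in segment 1 (τ=3/2); S_1(τ)=139/64

y_0=2 y_1=1 y_2=2 y_3=-3 y_4=-5
S(7/2) = 139/64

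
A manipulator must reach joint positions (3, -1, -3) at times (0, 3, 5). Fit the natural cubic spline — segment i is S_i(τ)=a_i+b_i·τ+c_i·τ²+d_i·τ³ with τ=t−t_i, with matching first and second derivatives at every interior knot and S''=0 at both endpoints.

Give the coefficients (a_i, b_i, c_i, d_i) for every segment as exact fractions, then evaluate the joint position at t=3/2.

Δ: Δ0=-4/3, Δ1=-1
row 1: diag=10, rhs=2; c'=1/5, d'=1/5
back: M1=1/5
M: M0=0, M1=1/5, M2=0
seg 0: a=3, c=M0/2=0, d=(M1−M0)/(6·3)=1/90, b=Δ0−h0·(2M0+M1)/6=-43/30
seg 1: a=-1, c=M1/2=1/10, d=(M2−M1)/(6·2)=-1/60, b=Δ1−h1·(2M1+M2)/6=-17/15
t_q=3/2 → seg 0, τ=3/2; S=3+-43/30·τ+0·τ²+1/90·τ³=71/80

  seg 0: a=3 b=-43/30 c=0 d=1/90
  seg 1: a=-1 b=-17/15 c=1/10 d=-1/60
S(3/2) = 71/80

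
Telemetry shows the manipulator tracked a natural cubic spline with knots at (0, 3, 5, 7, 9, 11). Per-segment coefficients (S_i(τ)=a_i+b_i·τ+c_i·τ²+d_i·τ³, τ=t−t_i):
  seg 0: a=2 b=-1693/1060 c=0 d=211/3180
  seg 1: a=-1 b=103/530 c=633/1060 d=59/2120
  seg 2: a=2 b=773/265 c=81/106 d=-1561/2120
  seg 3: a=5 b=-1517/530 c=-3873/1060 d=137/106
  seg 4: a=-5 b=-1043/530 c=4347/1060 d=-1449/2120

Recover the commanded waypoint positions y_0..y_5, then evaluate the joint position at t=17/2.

y_0 = S_0(0) = a_0 = 2
y_1 = S_1(0) = a_1 = -1
y_2 = S_2(0) = a_2 = 2
y_3 = S_3(0) = a_3 = 5
y_4 = S_4(0) = a_4 = -5
y_5 = S_4(2) = 2
t_q=17/2 is in segment 3 (τ=3/2); S_3(τ)=-6683/2120

y_0=2 y_1=-1 y_2=2 y_3=5 y_4=-5 y_5=2
S(17/2) = -6683/2120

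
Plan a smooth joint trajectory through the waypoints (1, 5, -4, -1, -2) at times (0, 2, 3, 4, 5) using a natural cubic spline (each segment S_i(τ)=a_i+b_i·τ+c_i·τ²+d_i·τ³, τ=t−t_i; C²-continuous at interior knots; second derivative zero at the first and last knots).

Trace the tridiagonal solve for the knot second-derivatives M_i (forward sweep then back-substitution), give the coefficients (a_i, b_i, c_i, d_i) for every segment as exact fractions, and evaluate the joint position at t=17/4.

  seg 0: a=1 b=303/43 c=0 d=-217/172
  seg 1: a=5 b=-348/43 c=-651/86 d=573/86
  seg 2: a=-4 b=-279/86 c=534/43 d=-531/86
  seg 3: a=-1 b=132/43 c=-525/86 d=175/86
S(17/4) = -3205/5504

Δ: Δ0=2, Δ1=-9, Δ2=3, Δ3=-1
row 1: diag=6, rhs=-66; c'=1/6, d'=-11
row 2: denom=4−1·1/6=23/6; d'=(72−1·-11)/(23/6)=498/23
row 3: denom=4−1·6/23=86/23; d'=(-24−1·498/23)/(86/23)=-525/43
back: M3=-525/43
back: M2=498/23−6/23·-525/43=1068/43
back: M1=-11−1/6·1068/43=-651/43
M: M0=0, M1=-651/43, M2=1068/43, M3=-525/43, M4=0
seg 0: a=1, c=M0/2=0, d=(M1−M0)/(6·2)=-217/172, b=Δ0−h0·(2M0+M1)/6=303/43
seg 1: a=5, c=M1/2=-651/86, d=(M2−M1)/(6·1)=573/86, b=Δ1−h1·(2M1+M2)/6=-348/43
seg 2: a=-4, c=M2/2=534/43, d=(M3−M2)/(6·1)=-531/86, b=Δ2−h2·(2M2+M3)/6=-279/86
seg 3: a=-1, c=M3/2=-525/86, d=(M4−M3)/(6·1)=175/86, b=Δ3−h3·(2M3+M4)/6=132/43
t_q=17/4 → seg 3, τ=1/4; S=-1+132/43·τ+-525/86·τ²+175/86·τ³=-3205/5504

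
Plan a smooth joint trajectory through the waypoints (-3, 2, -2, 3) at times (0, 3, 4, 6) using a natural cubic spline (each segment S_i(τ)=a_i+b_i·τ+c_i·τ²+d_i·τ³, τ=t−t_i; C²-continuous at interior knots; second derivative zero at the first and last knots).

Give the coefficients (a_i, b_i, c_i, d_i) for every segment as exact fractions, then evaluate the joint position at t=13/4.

  seg 0: a=-3 b=1199/282 c=0 d=-27/94
  seg 1: a=2 b=-494/141 c=-243/94 d=589/282
  seg 2: a=-2 b=-679/282 c=173/47 d=-173/282
S(13/4) = 5987/6016

Δ: Δ0=5/3, Δ1=-4, Δ2=5/2
row 1: diag=8, rhs=-34; c'=1/8, d'=-17/4
row 2: denom=6−1·1/8=47/8; d'=(39−1·-17/4)/(47/8)=346/47
back: M2=346/47
back: M1=-17/4−1/8·346/47=-243/47
M: M0=0, M1=-243/47, M2=346/47, M3=0
seg 0: a=-3, c=M0/2=0, d=(M1−M0)/(6·3)=-27/94, b=Δ0−h0·(2M0+M1)/6=1199/282
seg 1: a=2, c=M1/2=-243/94, d=(M2−M1)/(6·1)=589/282, b=Δ1−h1·(2M1+M2)/6=-494/141
seg 2: a=-2, c=M2/2=173/47, d=(M3−M2)/(6·2)=-173/282, b=Δ2−h2·(2M2+M3)/6=-679/282
t_q=13/4 → seg 1, τ=1/4; S=2+-494/141·τ+-243/94·τ²+589/282·τ³=5987/6016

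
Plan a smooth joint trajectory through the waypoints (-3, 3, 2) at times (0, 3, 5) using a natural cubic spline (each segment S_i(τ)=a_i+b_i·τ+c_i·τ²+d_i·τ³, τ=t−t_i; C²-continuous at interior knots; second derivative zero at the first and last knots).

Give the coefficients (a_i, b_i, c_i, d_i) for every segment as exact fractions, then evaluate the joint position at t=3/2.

Δ: Δ0=2, Δ1=-1/2
row 1: diag=10, rhs=-15; c'=1/5, d'=-3/2
back: M1=-3/2
M: M0=0, M1=-3/2, M2=0
seg 0: a=-3, c=M0/2=0, d=(M1−M0)/(6·3)=-1/12, b=Δ0−h0·(2M0+M1)/6=11/4
seg 1: a=3, c=M1/2=-3/4, d=(M2−M1)/(6·2)=1/8, b=Δ1−h1·(2M1+M2)/6=1/2
t_q=3/2 → seg 0, τ=3/2; S=-3+11/4·τ+0·τ²+-1/12·τ³=27/32

  seg 0: a=-3 b=11/4 c=0 d=-1/12
  seg 1: a=3 b=1/2 c=-3/4 d=1/8
S(3/2) = 27/32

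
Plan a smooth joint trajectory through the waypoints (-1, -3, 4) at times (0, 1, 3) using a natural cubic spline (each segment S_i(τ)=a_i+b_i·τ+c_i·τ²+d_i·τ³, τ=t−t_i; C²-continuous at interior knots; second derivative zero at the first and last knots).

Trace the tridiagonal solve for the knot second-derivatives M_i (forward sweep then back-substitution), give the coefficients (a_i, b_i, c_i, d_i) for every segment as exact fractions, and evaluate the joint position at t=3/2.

  seg 0: a=-1 b=-35/12 c=0 d=11/12
  seg 1: a=-3 b=-1/6 c=11/4 d=-11/24
S(3/2) = -157/64

Δ: Δ0=-2, Δ1=7/2
row 1: diag=6, rhs=33; c'=1/3, d'=11/2
back: M1=11/2
M: M0=0, M1=11/2, M2=0
seg 0: a=-1, c=M0/2=0, d=(M1−M0)/(6·1)=11/12, b=Δ0−h0·(2M0+M1)/6=-35/12
seg 1: a=-3, c=M1/2=11/4, d=(M2−M1)/(6·2)=-11/24, b=Δ1−h1·(2M1+M2)/6=-1/6
t_q=3/2 → seg 1, τ=1/2; S=-3+-1/6·τ+11/4·τ²+-11/24·τ³=-157/64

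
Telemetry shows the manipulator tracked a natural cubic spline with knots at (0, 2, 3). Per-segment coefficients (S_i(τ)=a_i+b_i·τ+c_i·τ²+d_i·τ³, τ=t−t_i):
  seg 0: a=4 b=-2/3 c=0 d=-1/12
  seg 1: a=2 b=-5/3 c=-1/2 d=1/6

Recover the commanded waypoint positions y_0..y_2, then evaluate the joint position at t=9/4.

y_0 = S_0(0) = a_0 = 4
y_1 = S_1(0) = a_1 = 2
y_2 = S_1(1) = 0
t_q=9/4 is in segment 1 (τ=1/4); S_1(τ)=199/128

y_0=4 y_1=2 y_2=0
S(9/4) = 199/128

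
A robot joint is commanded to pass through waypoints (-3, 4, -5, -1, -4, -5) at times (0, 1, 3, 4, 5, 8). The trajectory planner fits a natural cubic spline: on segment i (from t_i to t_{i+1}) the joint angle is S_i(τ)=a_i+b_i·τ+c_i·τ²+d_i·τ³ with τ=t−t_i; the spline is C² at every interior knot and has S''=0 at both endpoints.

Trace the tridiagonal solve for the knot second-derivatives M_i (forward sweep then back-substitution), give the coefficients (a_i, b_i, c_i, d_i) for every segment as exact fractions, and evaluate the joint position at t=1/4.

  seg 0: a=-3 b=13949/1416 c=0 d=-4037/1416
  seg 1: a=4 b=919/708 c=-4037/472 d=4003/1416
  seg 2: a=-5 b=715/708 c=3969/472 d=-7673/1416
  seg 3: a=-1 b=2225/1416 c=-463/59 d=4639/1416
  seg 4: a=-4 b=-3041/708 c=935/472 d=-935/4248
S(1/4) = -17575/30208

Δ: Δ0=7, Δ1=-9/2, Δ2=4, Δ3=-3, Δ4=-1/3
row 1: diag=6, rhs=-69; c'=1/3, d'=-23/2
row 2: denom=6−2·1/3=16/3; d'=(51−2·-23/2)/(16/3)=111/8
row 3: denom=4−1·3/16=61/16; d'=(-42−1·111/8)/(61/16)=-894/61
row 4: denom=8−1·16/61=472/61; d'=(16−1·-894/61)/(472/61)=935/236
back: M4=935/236
back: M3=-894/61−16/61·935/236=-926/59
back: M2=111/8−3/16·-926/59=3969/236
back: M1=-23/2−1/3·3969/236=-4037/236
M: M0=0, M1=-4037/236, M2=3969/236, M3=-926/59, M4=935/236, M5=0
seg 0: a=-3, c=M0/2=0, d=(M1−M0)/(6·1)=-4037/1416, b=Δ0−h0·(2M0+M1)/6=13949/1416
seg 1: a=4, c=M1/2=-4037/472, d=(M2−M1)/(6·2)=4003/1416, b=Δ1−h1·(2M1+M2)/6=919/708
seg 2: a=-5, c=M2/2=3969/472, d=(M3−M2)/(6·1)=-7673/1416, b=Δ2−h2·(2M2+M3)/6=715/708
seg 3: a=-1, c=M3/2=-463/59, d=(M4−M3)/(6·1)=4639/1416, b=Δ3−h3·(2M3+M4)/6=2225/1416
seg 4: a=-4, c=M4/2=935/472, d=(M5−M4)/(6·3)=-935/4248, b=Δ4−h4·(2M4+M5)/6=-3041/708
t_q=1/4 → seg 0, τ=1/4; S=-3+13949/1416·τ+0·τ²+-4037/1416·τ³=-17575/30208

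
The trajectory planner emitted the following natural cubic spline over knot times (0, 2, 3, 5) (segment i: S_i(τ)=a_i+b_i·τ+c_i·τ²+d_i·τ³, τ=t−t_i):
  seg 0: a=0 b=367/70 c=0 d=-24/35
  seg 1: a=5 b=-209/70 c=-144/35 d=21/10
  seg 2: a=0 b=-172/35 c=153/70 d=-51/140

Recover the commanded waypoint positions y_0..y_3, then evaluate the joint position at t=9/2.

y_0=0 y_1=5 y_2=0 y_3=-4
S(9/2) = -825/224

y_0 = S_0(0) = a_0 = 0
y_1 = S_1(0) = a_1 = 5
y_2 = S_2(0) = a_2 = 0
y_3 = S_2(2) = -4
t_q=9/2 is in segment 2 (τ=3/2); S_2(τ)=-825/224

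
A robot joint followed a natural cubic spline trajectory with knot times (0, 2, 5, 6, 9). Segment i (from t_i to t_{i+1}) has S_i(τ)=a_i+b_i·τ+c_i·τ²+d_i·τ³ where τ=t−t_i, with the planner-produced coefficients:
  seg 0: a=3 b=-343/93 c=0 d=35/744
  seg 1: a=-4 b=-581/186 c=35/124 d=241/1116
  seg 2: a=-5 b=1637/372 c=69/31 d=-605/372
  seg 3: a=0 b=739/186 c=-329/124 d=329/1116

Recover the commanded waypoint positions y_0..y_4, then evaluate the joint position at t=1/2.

y_0 = S_0(0) = a_0 = 3
y_1 = S_1(0) = a_1 = -4
y_2 = S_2(0) = a_2 = -5
y_3 = S_3(0) = a_3 = 0
y_4 = S_3(3) = -4
t_q=1/2 is in segment 0 (τ=1/2); S_0(τ)=2305/1984

y_0=3 y_1=-4 y_2=-5 y_3=0 y_4=-4
S(1/2) = 2305/1984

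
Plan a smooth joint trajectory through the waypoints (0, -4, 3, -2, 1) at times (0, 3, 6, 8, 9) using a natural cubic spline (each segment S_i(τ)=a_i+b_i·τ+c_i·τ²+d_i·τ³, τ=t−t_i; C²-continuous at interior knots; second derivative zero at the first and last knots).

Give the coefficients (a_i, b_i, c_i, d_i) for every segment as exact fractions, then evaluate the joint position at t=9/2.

  seg 0: a=0 b=-300/103 c=0 d=488/2781
  seg 1: a=-4 b=188/103 c=488/309 d=-1307/2781
  seg 2: a=3 b=-143/103 c=-273/103 d=863/824
  seg 3: a=-2 b=119/206 c=1497/412 d=-499/412
S(9/2) = 581/824

Δ: Δ0=-4/3, Δ1=7/3, Δ2=-5/2, Δ3=3
row 1: diag=12, rhs=22; c'=1/4, d'=11/6
row 2: denom=10−3·1/4=37/4; d'=(-29−3·11/6)/(37/4)=-138/37
row 3: denom=6−2·8/37=206/37; d'=(33−2·-138/37)/(206/37)=1497/206
back: M3=1497/206
back: M2=-138/37−8/37·1497/206=-546/103
back: M1=11/6−1/4·-546/103=976/309
M: M0=0, M1=976/309, M2=-546/103, M3=1497/206, M4=0
seg 0: a=0, c=M0/2=0, d=(M1−M0)/(6·3)=488/2781, b=Δ0−h0·(2M0+M1)/6=-300/103
seg 1: a=-4, c=M1/2=488/309, d=(M2−M1)/(6·3)=-1307/2781, b=Δ1−h1·(2M1+M2)/6=188/103
seg 2: a=3, c=M2/2=-273/103, d=(M3−M2)/(6·2)=863/824, b=Δ2−h2·(2M2+M3)/6=-143/103
seg 3: a=-2, c=M3/2=1497/412, d=(M4−M3)/(6·1)=-499/412, b=Δ3−h3·(2M3+M4)/6=119/206
t_q=9/2 → seg 1, τ=3/2; S=-4+188/103·τ+488/309·τ²+-1307/2781·τ³=581/824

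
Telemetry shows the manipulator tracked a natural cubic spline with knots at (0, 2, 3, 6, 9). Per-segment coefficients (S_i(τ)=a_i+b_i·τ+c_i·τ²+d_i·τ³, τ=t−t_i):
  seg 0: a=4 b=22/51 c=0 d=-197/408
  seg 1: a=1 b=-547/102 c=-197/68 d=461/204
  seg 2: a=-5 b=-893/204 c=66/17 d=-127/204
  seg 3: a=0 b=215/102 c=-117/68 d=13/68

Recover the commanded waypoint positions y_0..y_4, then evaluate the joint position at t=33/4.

y_0 = S_0(0) = a_0 = 4
y_1 = S_1(0) = a_1 = 1
y_2 = S_2(0) = a_2 = -5
y_3 = S_3(0) = a_3 = 0
y_4 = S_3(3) = -4
t_q=33/4 is in segment 3 (τ=9/4); S_3(τ)=-7791/4352

y_0=4 y_1=1 y_2=-5 y_3=0 y_4=-4
S(33/4) = -7791/4352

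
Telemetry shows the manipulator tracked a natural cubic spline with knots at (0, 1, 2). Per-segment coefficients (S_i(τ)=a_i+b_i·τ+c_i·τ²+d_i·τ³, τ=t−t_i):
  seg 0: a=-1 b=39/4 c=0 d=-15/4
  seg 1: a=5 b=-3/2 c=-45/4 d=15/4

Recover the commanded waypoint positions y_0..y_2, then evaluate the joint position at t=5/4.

y_0=-1 y_1=5 y_2=-4
S(5/4) = 1019/256

y_0 = S_0(0) = a_0 = -1
y_1 = S_1(0) = a_1 = 5
y_2 = S_1(1) = -4
t_q=5/4 is in segment 1 (τ=1/4); S_1(τ)=1019/256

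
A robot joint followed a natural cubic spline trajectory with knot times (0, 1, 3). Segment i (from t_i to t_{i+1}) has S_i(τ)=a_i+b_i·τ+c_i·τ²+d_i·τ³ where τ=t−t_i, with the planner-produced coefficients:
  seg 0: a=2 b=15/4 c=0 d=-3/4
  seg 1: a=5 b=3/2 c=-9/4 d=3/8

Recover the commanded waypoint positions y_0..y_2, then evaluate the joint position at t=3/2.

y_0=2 y_1=5 y_2=2
S(3/2) = 335/64

y_0 = S_0(0) = a_0 = 2
y_1 = S_1(0) = a_1 = 5
y_2 = S_1(2) = 2
t_q=3/2 is in segment 1 (τ=1/2); S_1(τ)=335/64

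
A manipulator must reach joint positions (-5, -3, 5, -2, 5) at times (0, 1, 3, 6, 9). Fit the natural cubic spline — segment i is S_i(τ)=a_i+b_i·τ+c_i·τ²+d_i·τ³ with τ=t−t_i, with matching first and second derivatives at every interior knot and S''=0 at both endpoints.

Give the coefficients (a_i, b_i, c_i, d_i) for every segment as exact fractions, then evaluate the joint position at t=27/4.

  seg 0: a=-5 b=139/103 c=0 d=67/103
  seg 1: a=-3 b=340/103 c=201/103 d=-165/206
  seg 2: a=5 b=154/103 c=-294/103 d=1463/2781
  seg 3: a=-2 b=-147/103 c=581/309 d=-581/2781
S(27/4) = -13849/6592

Δ: Δ0=2, Δ1=4, Δ2=-7/3, Δ3=7/3
row 1: diag=6, rhs=12; c'=1/3, d'=2
row 2: denom=10−2·1/3=28/3; d'=(-38−2·2)/(28/3)=-9/2
row 3: denom=12−3·9/28=309/28; d'=(28−3·-9/2)/(309/28)=1162/309
back: M3=1162/309
back: M2=-9/2−9/28·1162/309=-588/103
back: M1=2−1/3·-588/103=402/103
M: M0=0, M1=402/103, M2=-588/103, M3=1162/309, M4=0
seg 0: a=-5, c=M0/2=0, d=(M1−M0)/(6·1)=67/103, b=Δ0−h0·(2M0+M1)/6=139/103
seg 1: a=-3, c=M1/2=201/103, d=(M2−M1)/(6·2)=-165/206, b=Δ1−h1·(2M1+M2)/6=340/103
seg 2: a=5, c=M2/2=-294/103, d=(M3−M2)/(6·3)=1463/2781, b=Δ2−h2·(2M2+M3)/6=154/103
seg 3: a=-2, c=M3/2=581/309, d=(M4−M3)/(6·3)=-581/2781, b=Δ3−h3·(2M3+M4)/6=-147/103
t_q=27/4 → seg 3, τ=3/4; S=-2+-147/103·τ+581/309·τ²+-581/2781·τ³=-13849/6592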